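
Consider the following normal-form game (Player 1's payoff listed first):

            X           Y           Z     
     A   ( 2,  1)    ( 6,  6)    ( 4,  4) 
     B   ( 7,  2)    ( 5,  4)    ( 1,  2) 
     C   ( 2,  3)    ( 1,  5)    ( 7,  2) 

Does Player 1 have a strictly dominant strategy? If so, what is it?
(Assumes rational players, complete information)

No strictly dominant strategy exists for Player 1

Work:
A strategy strictly dominates another if it gives a strictly higher payoff against every opponent action. Compare each pair of P1's strategies column-by-column:
  A vs B: [2 vs 7, 6 vs 5, 4 vs 1] → A does not strictly dominate B (column X: 2 ≤ 7)
  A vs C: [2 vs 2, 6 vs 1, 4 vs 7] → A does not strictly dominate C (column X: 2 ≤ 2)
  B vs A: [7 vs 2, 5 vs 6, 1 vs 4] → B does not strictly dominate A (column Y: 5 ≤ 6)
  B vs C: [7 vs 2, 5 vs 1, 1 vs 7] → B does not strictly dominate C (column Z: 1 ≤ 7)
  C vs A: [2 vs 2, 1 vs 6, 7 vs 4] → C does not strictly dominate A (column X: 2 ≤ 2)
  C vs B: [2 vs 7, 1 vs 5, 7 vs 1] → C does not strictly dominate B (column X: 2 ≤ 7)
No single strategy strictly dominates all others → no strictly dominant strategy.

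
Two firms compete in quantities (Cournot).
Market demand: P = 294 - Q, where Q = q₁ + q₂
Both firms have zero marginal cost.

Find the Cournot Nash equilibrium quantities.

q₁* = q₂* = 98.0; P* = 98.0

Work:
Profit: π_i = P·q_i = (a - q_i - q_j)·q_i
FOC: ∂π_i/∂q_i = a - 2q_i - q_j = 0
Reaction function: q_i = (294 - q_j)/2
Symmetry: q* = 294/3 = 98.0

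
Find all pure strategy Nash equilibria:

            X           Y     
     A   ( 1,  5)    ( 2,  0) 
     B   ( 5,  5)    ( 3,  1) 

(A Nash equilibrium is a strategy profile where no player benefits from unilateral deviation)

Nash equilibrium: (B, X)

Work:
Best responses:
  P1 vs X: payoffs [1, 5] → best response B (payoff 5)
  P1 vs Y: payoffs [2, 3] → best response B (payoff 3)
  P2 vs A: payoffs [5, 0] → best response X (payoff 5)
  P2 vs B: payoffs [5, 1] → best response X (payoff 5)
Mutual best responses: (B,X) → Nash equilibria.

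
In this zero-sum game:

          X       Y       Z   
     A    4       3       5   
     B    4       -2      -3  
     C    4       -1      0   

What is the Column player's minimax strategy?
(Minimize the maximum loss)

Column should play Y, value = 3

Work:
Column player minimizes Row's maximum payoff:
Column X: max payoff to Row = 4
Column Y: max payoff to Row = 3
Column Z: max payoff to Row = 5
Minimum is 3, achieved by column Y.
Minimax strategy: Y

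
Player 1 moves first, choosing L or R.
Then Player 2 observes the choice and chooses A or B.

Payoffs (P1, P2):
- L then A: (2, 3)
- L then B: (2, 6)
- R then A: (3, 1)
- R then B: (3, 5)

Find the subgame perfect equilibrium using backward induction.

P1 plays R, P2 plays B after L and B after R; Payoff (3, 5)

Work:
Backward induction:
After L: P2 chooses B → P1 gets 2
After R: P2 chooses B → P1 gets 3
P1 chooses R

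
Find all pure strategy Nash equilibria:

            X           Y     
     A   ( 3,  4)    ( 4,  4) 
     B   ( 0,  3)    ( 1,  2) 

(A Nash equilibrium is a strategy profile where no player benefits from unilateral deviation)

Nash equilibrium: (A, X), (A, Y)

Work:
Best responses:
  P1 vs X: payoffs [3, 0] → best response A (payoff 3)
  P1 vs Y: payoffs [4, 1] → best response A (payoff 4)
  P2 vs A: payoffs [4, 4] → best response X/Y (payoff 4)
  P2 vs B: payoffs [3, 2] → best response X (payoff 3)
Mutual best responses: (A,X), (A,Y) → Nash equilibria.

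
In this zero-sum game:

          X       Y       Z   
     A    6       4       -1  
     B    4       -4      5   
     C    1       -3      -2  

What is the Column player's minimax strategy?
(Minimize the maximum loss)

Column should play Y, value = 4

Work:
Column player minimizes Row's maximum payoff:
Column X: max payoff to Row = 6
Column Y: max payoff to Row = 4
Column Z: max payoff to Row = 5
Minimum is 4, achieved by column Y.
Minimax strategy: Y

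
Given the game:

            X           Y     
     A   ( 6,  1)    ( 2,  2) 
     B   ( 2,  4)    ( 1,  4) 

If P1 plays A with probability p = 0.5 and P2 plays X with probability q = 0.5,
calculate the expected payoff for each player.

E[P1] = 2.75, E[P2] = 2.75

Work:
E[P1] = p·q·π₁(A,X) + p·(1-q)·π₁(A,Y) + (1-p)·q·π₁(B,X) + (1-p)·(1-q)·π₁(B,Y)
= 0.5·0.5·6 + 0.5·0.5·2 + 0.5·0.5·2 + 0.5·0.5·1
= 2.75

E[P2] = 2.75 (similar calculation)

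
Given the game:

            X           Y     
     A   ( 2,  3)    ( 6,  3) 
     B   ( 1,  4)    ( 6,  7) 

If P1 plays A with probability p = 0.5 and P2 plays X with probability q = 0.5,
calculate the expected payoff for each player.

E[P1] = 3.75, E[P2] = 4.25

Work:
E[P1] = p·q·π₁(A,X) + p·(1-q)·π₁(A,Y) + (1-p)·q·π₁(B,X) + (1-p)·(1-q)·π₁(B,Y)
= 0.5·0.5·2 + 0.5·0.5·6 + 0.5·0.5·1 + 0.5·0.5·6
= 3.75

E[P2] = 4.25 (similar calculation)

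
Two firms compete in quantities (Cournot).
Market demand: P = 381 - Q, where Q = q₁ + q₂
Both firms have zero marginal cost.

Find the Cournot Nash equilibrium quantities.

q₁* = q₂* = 127.0; P* = 127.0

Work:
Profit: π_i = P·q_i = (a - q_i - q_j)·q_i
FOC: ∂π_i/∂q_i = a - 2q_i - q_j = 0
Reaction function: q_i = (381 - q_j)/2
Symmetry: q* = 381/3 = 127.0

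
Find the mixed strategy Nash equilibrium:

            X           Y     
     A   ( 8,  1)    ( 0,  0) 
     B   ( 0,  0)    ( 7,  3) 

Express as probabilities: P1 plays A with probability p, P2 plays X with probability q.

p = 0.75, q = 0.4667

Work:
Find probabilities that make opponent indifferent:
P2 chooses q to make P1 indifferent between A and B
P1 chooses p to make P2 indifferent between X and Y
Mixed NE: P1 plays (A: 0.75, B: 0.25), P2 plays (X: 0.4667, Y: 0.5333)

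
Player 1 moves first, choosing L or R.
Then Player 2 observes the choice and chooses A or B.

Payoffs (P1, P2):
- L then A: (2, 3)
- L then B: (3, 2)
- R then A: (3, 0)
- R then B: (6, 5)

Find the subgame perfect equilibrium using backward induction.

P1 plays R, P2 plays A after L and B after R; Payoff (6, 5)

Work:
Backward induction:
After L: P2 chooses A → P1 gets 2
After R: P2 chooses B → P1 gets 6
P1 chooses R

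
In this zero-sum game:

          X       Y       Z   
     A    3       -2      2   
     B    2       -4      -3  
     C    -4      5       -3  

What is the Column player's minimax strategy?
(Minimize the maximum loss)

Column should play Z, value = 2

Work:
Column player minimizes Row's maximum payoff:
Column X: max payoff to Row = 3
Column Y: max payoff to Row = 5
Column Z: max payoff to Row = 2
Minimum is 2, achieved by column Z.
Minimax strategy: Z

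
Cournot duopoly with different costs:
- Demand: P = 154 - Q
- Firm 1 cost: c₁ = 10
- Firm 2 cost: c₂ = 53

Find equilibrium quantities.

q₁* = 62.33, q₂* = 19.33

Work:
Reaction: q₁ = (154 - 10 - q₂)/2
Reaction: q₂ = (154 - 53 - q₁)/2
Solve simultaneously:
q₁* = (154 - 2×10 + 53)/3 = 62.33
q₂* = (154 - 2×53 + 10)/3 = 19.33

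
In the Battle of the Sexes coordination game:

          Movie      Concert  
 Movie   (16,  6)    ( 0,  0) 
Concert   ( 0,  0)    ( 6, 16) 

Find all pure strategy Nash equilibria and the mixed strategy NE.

Pure NE: (Movie, Movie) and (Concert, Concert); Mixed NE: p = 0.7273, q = 0.2727

Work:
Check pure NE:
(Movie, Movie): (16, 6) - no unilateral deviation beneficial
(Concert, Concert): (6, 16) - no unilateral deviation beneficial
Mixed NE: P1 plays Movie with p = 0.7273, P2 plays Movie with q = 0.2727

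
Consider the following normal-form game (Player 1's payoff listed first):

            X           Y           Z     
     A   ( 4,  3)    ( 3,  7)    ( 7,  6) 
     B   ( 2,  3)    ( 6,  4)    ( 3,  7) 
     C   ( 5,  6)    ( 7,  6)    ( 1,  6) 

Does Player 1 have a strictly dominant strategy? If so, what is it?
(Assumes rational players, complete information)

No strictly dominant strategy exists for Player 1

Work:
A strategy strictly dominates another if it gives a strictly higher payoff against every opponent action. Compare each pair of P1's strategies column-by-column:
  A vs B: [4 vs 2, 3 vs 6, 7 vs 3] → A does not strictly dominate B (column Y: 3 ≤ 6)
  A vs C: [4 vs 5, 3 vs 7, 7 vs 1] → A does not strictly dominate C (column X: 4 ≤ 5)
  B vs A: [2 vs 4, 6 vs 3, 3 vs 7] → B does not strictly dominate A (column X: 2 ≤ 4)
  B vs C: [2 vs 5, 6 vs 7, 3 vs 1] → B does not strictly dominate C (column X: 2 ≤ 5)
  C vs A: [5 vs 4, 7 vs 3, 1 vs 7] → C does not strictly dominate A (column Z: 1 ≤ 7)
  C vs B: [5 vs 2, 7 vs 6, 1 vs 3] → C does not strictly dominate B (column Z: 1 ≤ 3)
No single strategy strictly dominates all others → no strictly dominant strategy.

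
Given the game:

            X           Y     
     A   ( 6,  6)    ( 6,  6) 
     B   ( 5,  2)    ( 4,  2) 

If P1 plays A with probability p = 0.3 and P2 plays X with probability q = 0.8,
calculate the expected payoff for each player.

E[P1] = 5.16, E[P2] = 3.2

Work:
E[P1] = p·q·π₁(A,X) + p·(1-q)·π₁(A,Y) + (1-p)·q·π₁(B,X) + (1-p)·(1-q)·π₁(B,Y)
= 0.3·0.8·6 + 0.3·0.2·6 + 0.7·0.8·5 + 0.7·0.2·4
= 5.16

E[P2] = 3.2 (similar calculation)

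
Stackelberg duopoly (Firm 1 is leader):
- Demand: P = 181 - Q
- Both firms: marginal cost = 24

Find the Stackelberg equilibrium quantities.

q₁* (leader) = 78.5, q₂* (follower) = 39.25

Work:
Follower's reaction: q₂ = (a - c - q₁)/2
Leader substitutes: π₁ = q₁·(a - q₁ - (a-c-q₁)/2 - c)
FOC: q₁* = (181 - 24)/2 = 78.50
Then: q₂* = (181 - 24 - 78.5)/2 = 39.25
Leader has first-mover advantage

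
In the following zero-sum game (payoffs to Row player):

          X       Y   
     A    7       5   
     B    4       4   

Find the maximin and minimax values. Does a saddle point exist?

Maximin = 5, Minimax = 5, Saddle: True

Work:
Row minimums: [5, 4] → maximin = 5
Column maximums: [7, 5] → minimax = 5
Saddle point exists! Game value = 5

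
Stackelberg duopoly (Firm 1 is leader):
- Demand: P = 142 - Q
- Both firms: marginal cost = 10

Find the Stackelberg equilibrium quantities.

q₁* (leader) = 66.0, q₂* (follower) = 33.0

Work:
Follower's reaction: q₂ = (a - c - q₁)/2
Leader substitutes: π₁ = q₁·(a - q₁ - (a-c-q₁)/2 - c)
FOC: q₁* = (142 - 10)/2 = 66.00
Then: q₂* = (142 - 10 - 66.0)/2 = 33.00
Leader has first-mover advantage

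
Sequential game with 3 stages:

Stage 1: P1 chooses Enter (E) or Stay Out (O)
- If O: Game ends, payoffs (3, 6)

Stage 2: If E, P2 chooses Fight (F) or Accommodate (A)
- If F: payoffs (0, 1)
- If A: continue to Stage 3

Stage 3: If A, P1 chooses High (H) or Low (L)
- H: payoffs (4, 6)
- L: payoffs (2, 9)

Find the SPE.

SPE: (E, A, H); Outcome (4, 6)

Work:
Stage 3: P1 chooses H (4 vs 2)
Stage 2: P2: F->1, A->6 (anticipating H). Choose A
Stage 1: P1: O->3, E->4 (anticipating A, H). Choose E
SPE path: E -> A -> H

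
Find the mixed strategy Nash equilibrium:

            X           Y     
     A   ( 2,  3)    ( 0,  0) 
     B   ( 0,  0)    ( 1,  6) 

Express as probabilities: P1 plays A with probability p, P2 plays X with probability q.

p = 0.6667, q = 0.3333

Work:
Find probabilities that make opponent indifferent:
P2 chooses q to make P1 indifferent between A and B
P1 chooses p to make P2 indifferent between X and Y
Mixed NE: P1 plays (A: 0.6667, B: 0.3333), P2 plays (X: 0.3333, Y: 0.6667)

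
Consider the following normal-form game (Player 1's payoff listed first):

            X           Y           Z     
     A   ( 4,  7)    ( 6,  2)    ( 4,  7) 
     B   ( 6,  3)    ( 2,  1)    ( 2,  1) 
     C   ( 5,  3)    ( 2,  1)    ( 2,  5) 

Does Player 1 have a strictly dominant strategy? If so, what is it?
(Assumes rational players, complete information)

No strictly dominant strategy exists for Player 1

Work:
A strategy strictly dominates another if it gives a strictly higher payoff against every opponent action. Compare each pair of P1's strategies column-by-column:
  A vs B: [4 vs 6, 6 vs 2, 4 vs 2] → A does not strictly dominate B (column X: 4 ≤ 6)
  A vs C: [4 vs 5, 6 vs 2, 4 vs 2] → A does not strictly dominate C (column X: 4 ≤ 5)
  B vs A: [6 vs 4, 2 vs 6, 2 vs 4] → B does not strictly dominate A (column Y: 2 ≤ 6)
  B vs C: [6 vs 5, 2 vs 2, 2 vs 2] → B does not strictly dominate C (column Y: 2 ≤ 2)
  C vs A: [5 vs 4, 2 vs 6, 2 vs 4] → C does not strictly dominate A (column Y: 2 ≤ 6)
  C vs B: [5 vs 6, 2 vs 2, 2 vs 2] → C does not strictly dominate B (column X: 5 ≤ 6)
No single strategy strictly dominates all others → no strictly dominant strategy.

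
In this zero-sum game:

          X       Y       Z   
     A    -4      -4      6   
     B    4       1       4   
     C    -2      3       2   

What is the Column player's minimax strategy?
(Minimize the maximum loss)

Column should play Y, value = 3

Work:
Column player minimizes Row's maximum payoff:
Column X: max payoff to Row = 4
Column Y: max payoff to Row = 3
Column Z: max payoff to Row = 6
Minimum is 3, achieved by column Y.
Minimax strategy: Y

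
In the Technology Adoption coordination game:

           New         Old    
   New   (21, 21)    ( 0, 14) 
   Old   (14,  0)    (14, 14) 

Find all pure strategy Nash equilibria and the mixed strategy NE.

Pure NE: (New, New) and (Old, Old); Mixed NE: p = 0.6667, q = 0.6667

Work:
Check pure NE:
(New, New): (21, 21) - no unilateral deviation beneficial
(Old, Old): (14, 14) - no unilateral deviation beneficial
Mixed NE: P1 plays New with p = 0.6667, P2 plays New with q = 0.6667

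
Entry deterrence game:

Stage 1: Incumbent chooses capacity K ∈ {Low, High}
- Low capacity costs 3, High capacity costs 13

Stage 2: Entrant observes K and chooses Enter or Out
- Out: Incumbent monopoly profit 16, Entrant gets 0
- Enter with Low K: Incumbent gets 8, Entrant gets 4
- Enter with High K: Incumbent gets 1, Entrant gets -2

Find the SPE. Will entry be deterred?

SPE: (Low, Enter|Low, Out|High); Entry not deterred. Incumbent net profit = 5, Entrant gets 4

Work:
After Low K: Entrant enters (4 > 0)
After High K: Entrant stays out (-2 < 0)
Incumbent: Low → 8−3=5, High → 16−13=3
Incumbent chooses Low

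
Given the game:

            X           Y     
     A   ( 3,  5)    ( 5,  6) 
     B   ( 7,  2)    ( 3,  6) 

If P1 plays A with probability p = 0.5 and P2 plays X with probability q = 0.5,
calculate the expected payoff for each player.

E[P1] = 4.5, E[P2] = 4.75

Work:
E[P1] = p·q·π₁(A,X) + p·(1-q)·π₁(A,Y) + (1-p)·q·π₁(B,X) + (1-p)·(1-q)·π₁(B,Y)
= 0.5·0.5·3 + 0.5·0.5·5 + 0.5·0.5·7 + 0.5·0.5·3
= 4.5

E[P2] = 4.75 (similar calculation)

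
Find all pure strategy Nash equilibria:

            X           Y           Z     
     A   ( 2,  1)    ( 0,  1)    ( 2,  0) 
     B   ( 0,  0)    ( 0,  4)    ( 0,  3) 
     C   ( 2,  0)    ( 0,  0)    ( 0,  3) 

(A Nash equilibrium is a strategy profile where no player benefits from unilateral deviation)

Nash equilibrium: (A, X), (A, Y), (B, Y)

Work:
Best responses:
  P1 vs X: payoffs [2, 0, 2] → best response A/C (payoff 2)
  P1 vs Y: payoffs [0, 0, 0] → best response A/B/C (payoff 0)
  P1 vs Z: payoffs [2, 0, 0] → best response A (payoff 2)
  P2 vs A: payoffs [1, 1, 0] → best response X/Y (payoff 1)
  P2 vs B: payoffs [0, 4, 3] → best response Y (payoff 4)
  P2 vs C: payoffs [0, 0, 3] → best response Z (payoff 3)
Mutual best responses: (A,X), (A,Y), (B,Y) → Nash equilibria.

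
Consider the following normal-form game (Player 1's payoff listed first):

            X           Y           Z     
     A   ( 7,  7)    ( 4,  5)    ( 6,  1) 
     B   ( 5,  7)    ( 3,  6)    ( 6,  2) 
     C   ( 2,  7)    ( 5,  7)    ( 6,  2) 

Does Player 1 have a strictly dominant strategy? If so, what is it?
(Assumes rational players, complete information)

No strictly dominant strategy exists for Player 1

Work:
A strategy strictly dominates another if it gives a strictly higher payoff against every opponent action. Compare each pair of P1's strategies column-by-column:
  A vs B: [7 vs 5, 4 vs 3, 6 vs 6] → A does not strictly dominate B (column Z: 6 ≤ 6)
  A vs C: [7 vs 2, 4 vs 5, 6 vs 6] → A does not strictly dominate C (column Y: 4 ≤ 5)
  B vs A: [5 vs 7, 3 vs 4, 6 vs 6] → B does not strictly dominate A (column X: 5 ≤ 7)
  B vs C: [5 vs 2, 3 vs 5, 6 vs 6] → B does not strictly dominate C (column Y: 3 ≤ 5)
  C vs A: [2 vs 7, 5 vs 4, 6 vs 6] → C does not strictly dominate A (column X: 2 ≤ 7)
  C vs B: [2 vs 5, 5 vs 3, 6 vs 6] → C does not strictly dominate B (column X: 2 ≤ 5)
No single strategy strictly dominates all others → no strictly dominant strategy.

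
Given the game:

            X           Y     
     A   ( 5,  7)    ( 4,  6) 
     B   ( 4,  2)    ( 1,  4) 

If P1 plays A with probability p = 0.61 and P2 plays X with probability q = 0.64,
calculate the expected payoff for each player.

E[P1] = 3.9692, E[P2] = 5.1112

Work:
E[P1] = p·q·π₁(A,X) + p·(1-q)·π₁(A,Y) + (1-p)·q·π₁(B,X) + (1-p)·(1-q)·π₁(B,Y)
= 0.61·0.64·5 + 0.61·0.36·4 + 0.39·0.64·4 + 0.39·0.36·1
= 3.9692

E[P2] = 5.1112 (similar calculation)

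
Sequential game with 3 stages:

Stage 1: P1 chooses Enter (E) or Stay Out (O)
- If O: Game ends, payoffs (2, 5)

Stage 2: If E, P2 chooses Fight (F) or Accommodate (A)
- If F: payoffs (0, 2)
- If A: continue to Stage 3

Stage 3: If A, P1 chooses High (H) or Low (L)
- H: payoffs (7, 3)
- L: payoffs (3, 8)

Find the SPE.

SPE: (E, A, H); Outcome (7, 3)

Work:
Stage 3: P1 chooses H (7 vs 3)
Stage 2: P2: F->2, A->3 (anticipating H). Choose A
Stage 1: P1: O->2, E->7 (anticipating A, H). Choose E
SPE path: E -> A -> H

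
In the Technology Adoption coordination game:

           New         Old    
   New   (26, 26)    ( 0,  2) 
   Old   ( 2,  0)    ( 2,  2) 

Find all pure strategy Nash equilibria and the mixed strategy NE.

Pure NE: (New, New) and (Old, Old); Mixed NE: p = 0.0769, q = 0.0769

Work:
Check pure NE:
(New, New): (26, 26) - no unilateral deviation beneficial
(Old, Old): (2, 2) - no unilateral deviation beneficial
Mixed NE: P1 plays New with p = 0.0769, P2 plays New with q = 0.0769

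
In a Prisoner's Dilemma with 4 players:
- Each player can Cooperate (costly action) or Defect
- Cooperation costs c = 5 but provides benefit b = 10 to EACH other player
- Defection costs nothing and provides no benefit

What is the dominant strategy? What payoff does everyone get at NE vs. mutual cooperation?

Dominant: Defect; NE payoff = 0; Coop payoff = 25

Work:
Defect dominates (saves cost c = 5, benefit to others is external)
NE: All defect → everyone gets 0
If all cooperate: each receives (3)×10 - 5 = 25
Social dilemma: 25 > 0 but NE gives 0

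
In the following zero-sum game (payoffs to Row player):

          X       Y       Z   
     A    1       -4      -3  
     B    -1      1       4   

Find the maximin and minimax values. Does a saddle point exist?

Maximin = -1, Minimax = 1, Saddle: False

Work:
Row minimums: [-4, -1] → maximin = -1
Column maximums: [1, 1, 4] → minimax = 1
No saddle point (maximin ≠ minimax). Mixed strategy needed.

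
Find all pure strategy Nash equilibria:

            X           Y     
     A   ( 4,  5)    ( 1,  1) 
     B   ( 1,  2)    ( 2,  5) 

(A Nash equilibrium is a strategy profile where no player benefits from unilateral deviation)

Nash equilibrium: (A, X), (B, Y)

Work:
Best responses:
  P1 vs X: payoffs [4, 1] → best response A (payoff 4)
  P1 vs Y: payoffs [1, 2] → best response B (payoff 2)
  P2 vs A: payoffs [5, 1] → best response X (payoff 5)
  P2 vs B: payoffs [2, 5] → best response Y (payoff 5)
Mutual best responses: (A,X), (B,Y) → Nash equilibria.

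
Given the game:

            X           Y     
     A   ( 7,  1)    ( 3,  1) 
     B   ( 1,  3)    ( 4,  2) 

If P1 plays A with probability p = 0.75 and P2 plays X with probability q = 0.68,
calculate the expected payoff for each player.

E[P1] = 4.78, E[P2] = 1.42

Work:
E[P1] = p·q·π₁(A,X) + p·(1-q)·π₁(A,Y) + (1-p)·q·π₁(B,X) + (1-p)·(1-q)·π₁(B,Y)
= 0.75·0.68·7 + 0.75·0.32·3 + 0.25·0.68·1 + 0.25·0.32·4
= 4.78

E[P2] = 1.42 (similar calculation)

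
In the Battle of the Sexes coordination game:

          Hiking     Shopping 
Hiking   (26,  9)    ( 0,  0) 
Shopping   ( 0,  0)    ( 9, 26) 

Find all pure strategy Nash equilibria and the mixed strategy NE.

Pure NE: (Hiking, Hiking) and (Shopping, Shopping); Mixed NE: p = 0.7429, q = 0.2571

Work:
Check pure NE:
(Hiking, Hiking): (26, 9) - no unilateral deviation beneficial
(Shopping, Shopping): (9, 26) - no unilateral deviation beneficial
Mixed NE: P1 plays Hiking with p = 0.7429, P2 plays Hiking with q = 0.2571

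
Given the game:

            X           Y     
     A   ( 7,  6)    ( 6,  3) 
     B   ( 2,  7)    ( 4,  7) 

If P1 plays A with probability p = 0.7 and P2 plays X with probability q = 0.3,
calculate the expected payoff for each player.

E[P1] = 5.43, E[P2] = 4.83

Work:
E[P1] = p·q·π₁(A,X) + p·(1-q)·π₁(A,Y) + (1-p)·q·π₁(B,X) + (1-p)·(1-q)·π₁(B,Y)
= 0.7·0.3·7 + 0.7·0.7·6 + 0.3·0.3·2 + 0.3·0.7·4
= 5.43

E[P2] = 4.83 (similar calculation)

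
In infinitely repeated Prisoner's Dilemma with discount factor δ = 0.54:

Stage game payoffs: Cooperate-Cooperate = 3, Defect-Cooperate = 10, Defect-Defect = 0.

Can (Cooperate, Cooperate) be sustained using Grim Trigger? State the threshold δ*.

δ* = 0.7; since δ = 0.54 < 0.7, cooperation cannot be sustained

Work:
For Grim Trigger:
Cooperate forever: 3/(1-δ)
Defect then punished: 10 + 0·δ/(1-δ)
Need: 3/(1-δ) ≥ 10 + 0·δ/(1-δ)
Solving: δ ≥ (T-R)/(T-P) = (10-3)/(10-0) = 0.7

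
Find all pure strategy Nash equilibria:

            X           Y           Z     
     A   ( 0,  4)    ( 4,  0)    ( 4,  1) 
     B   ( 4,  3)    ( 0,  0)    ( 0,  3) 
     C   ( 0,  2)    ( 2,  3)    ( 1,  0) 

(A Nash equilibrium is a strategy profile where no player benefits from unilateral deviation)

Nash equilibrium: (B, X)

Work:
Best responses:
  P1 vs X: payoffs [0, 4, 0] → best response B (payoff 4)
  P1 vs Y: payoffs [4, 0, 2] → best response A (payoff 4)
  P1 vs Z: payoffs [4, 0, 1] → best response A (payoff 4)
  P2 vs A: payoffs [4, 0, 1] → best response X (payoff 4)
  P2 vs B: payoffs [3, 0, 3] → best response X/Z (payoff 3)
  P2 vs C: payoffs [2, 3, 0] → best response Y (payoff 3)
Mutual best responses: (B,X) → Nash equilibria.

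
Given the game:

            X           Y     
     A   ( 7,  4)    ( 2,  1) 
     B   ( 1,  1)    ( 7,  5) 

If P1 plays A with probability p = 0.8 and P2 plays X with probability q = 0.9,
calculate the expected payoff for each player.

E[P1] = 5.52, E[P2] = 3.24

Work:
E[P1] = p·q·π₁(A,X) + p·(1-q)·π₁(A,Y) + (1-p)·q·π₁(B,X) + (1-p)·(1-q)·π₁(B,Y)
= 0.8·0.9·7 + 0.8·0.1·2 + 0.2·0.9·1 + 0.2·0.1·7
= 5.52

E[P2] = 3.24 (similar calculation)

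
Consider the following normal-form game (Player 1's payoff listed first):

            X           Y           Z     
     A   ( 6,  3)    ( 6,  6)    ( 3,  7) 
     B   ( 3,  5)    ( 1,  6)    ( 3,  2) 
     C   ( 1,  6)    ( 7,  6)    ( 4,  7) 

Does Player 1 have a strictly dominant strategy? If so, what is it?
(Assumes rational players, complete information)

No strictly dominant strategy exists for Player 1

Work:
A strategy strictly dominates another if it gives a strictly higher payoff against every opponent action. Compare each pair of P1's strategies column-by-column:
  A vs B: [6 vs 3, 6 vs 1, 3 vs 3] → A does not strictly dominate B (column Z: 3 ≤ 3)
  A vs C: [6 vs 1, 6 vs 7, 3 vs 4] → A does not strictly dominate C (column Y: 6 ≤ 7)
  B vs A: [3 vs 6, 1 vs 6, 3 vs 3] → B does not strictly dominate A (column X: 3 ≤ 6)
  B vs C: [3 vs 1, 1 vs 7, 3 vs 4] → B does not strictly dominate C (column Y: 1 ≤ 7)
  C vs A: [1 vs 6, 7 vs 6, 4 vs 3] → C does not strictly dominate A (column X: 1 ≤ 6)
  C vs B: [1 vs 3, 7 vs 1, 4 vs 3] → C does not strictly dominate B (column X: 1 ≤ 3)
No single strategy strictly dominates all others → no strictly dominant strategy.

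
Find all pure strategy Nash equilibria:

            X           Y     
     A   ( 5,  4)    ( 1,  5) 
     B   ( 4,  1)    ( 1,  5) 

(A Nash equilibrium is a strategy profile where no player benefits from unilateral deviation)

Nash equilibrium: (A, Y), (B, Y)

Work:
Best responses:
  P1 vs X: payoffs [5, 4] → best response A (payoff 5)
  P1 vs Y: payoffs [1, 1] → best response A/B (payoff 1)
  P2 vs A: payoffs [4, 5] → best response Y (payoff 5)
  P2 vs B: payoffs [1, 5] → best response Y (payoff 5)
Mutual best responses: (A,Y), (B,Y) → Nash equilibria.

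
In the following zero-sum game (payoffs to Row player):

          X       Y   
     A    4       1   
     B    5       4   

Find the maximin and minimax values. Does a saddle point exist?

Maximin = 4, Minimax = 4, Saddle: True

Work:
Row minimums: [1, 4] → maximin = 4
Column maximums: [5, 4] → minimax = 4
Saddle point exists! Game value = 4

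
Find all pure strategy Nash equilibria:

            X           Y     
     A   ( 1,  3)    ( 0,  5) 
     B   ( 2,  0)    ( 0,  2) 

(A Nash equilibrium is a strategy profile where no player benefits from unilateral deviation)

Nash equilibrium: (A, Y), (B, Y)

Work:
Best responses:
  P1 vs X: payoffs [1, 2] → best response B (payoff 2)
  P1 vs Y: payoffs [0, 0] → best response A/B (payoff 0)
  P2 vs A: payoffs [3, 5] → best response Y (payoff 5)
  P2 vs B: payoffs [0, 2] → best response Y (payoff 2)
Mutual best responses: (A,Y), (B,Y) → Nash equilibria.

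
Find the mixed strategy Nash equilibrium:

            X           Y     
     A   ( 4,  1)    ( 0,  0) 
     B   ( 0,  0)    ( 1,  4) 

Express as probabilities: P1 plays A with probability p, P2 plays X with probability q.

p = 0.8, q = 0.2

Work:
Find probabilities that make opponent indifferent:
P2 chooses q to make P1 indifferent between A and B
P1 chooses p to make P2 indifferent between X and Y
Mixed NE: P1 plays (A: 0.8, B: 0.2), P2 plays (X: 0.2, Y: 0.8)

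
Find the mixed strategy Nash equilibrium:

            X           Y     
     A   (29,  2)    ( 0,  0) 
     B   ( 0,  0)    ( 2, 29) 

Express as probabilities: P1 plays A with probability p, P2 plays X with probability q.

p = 0.9355, q = 0.0645

Work:
Find probabilities that make opponent indifferent:
P2 chooses q to make P1 indifferent between A and B
P1 chooses p to make P2 indifferent between X and Y
Mixed NE: P1 plays (A: 0.9355, B: 0.0645), P2 plays (X: 0.0645, Y: 0.9355)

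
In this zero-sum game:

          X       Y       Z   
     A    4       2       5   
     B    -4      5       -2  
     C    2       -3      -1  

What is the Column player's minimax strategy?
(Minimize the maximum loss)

Column should play X, value = 4

Work:
Column player minimizes Row's maximum payoff:
Column X: max payoff to Row = 4
Column Y: max payoff to Row = 5
Column Z: max payoff to Row = 5
Minimum is 4, achieved by column X.
Minimax strategy: X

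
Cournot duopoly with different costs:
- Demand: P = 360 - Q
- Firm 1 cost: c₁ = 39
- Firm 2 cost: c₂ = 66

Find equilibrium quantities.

q₁* = 116.0, q₂* = 89.0

Work:
Reaction: q₁ = (360 - 39 - q₂)/2
Reaction: q₂ = (360 - 66 - q₁)/2
Solve simultaneously:
q₁* = (360 - 2×39 + 66)/3 = 116.0
q₂* = (360 - 2×66 + 39)/3 = 89.0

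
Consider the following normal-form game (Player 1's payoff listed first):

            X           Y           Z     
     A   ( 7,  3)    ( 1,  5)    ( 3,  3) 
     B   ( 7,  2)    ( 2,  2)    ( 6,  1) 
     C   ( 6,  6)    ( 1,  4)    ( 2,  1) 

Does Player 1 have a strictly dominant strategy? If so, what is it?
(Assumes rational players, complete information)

No strictly dominant strategy exists for Player 1

Work:
A strategy strictly dominates another if it gives a strictly higher payoff against every opponent action. Compare each pair of P1's strategies column-by-column:
  A vs B: [7 vs 7, 1 vs 2, 3 vs 6] → A does not strictly dominate B (column X: 7 ≤ 7)
  A vs C: [7 vs 6, 1 vs 1, 3 vs 2] → A does not strictly dominate C (column Y: 1 ≤ 1)
  B vs A: [7 vs 7, 2 vs 1, 6 vs 3] → B does not strictly dominate A (column X: 7 ≤ 7)
  B vs C: [7 vs 6, 2 vs 1, 6 vs 2] → B strictly dominates C
  C vs A: [6 vs 7, 1 vs 1, 2 vs 3] → C does not strictly dominate A (column X: 6 ≤ 7)
  C vs B: [6 vs 7, 1 vs 2, 2 vs 6] → C does not strictly dominate B (column X: 6 ≤ 7)
No single strategy strictly dominates all others → no strictly dominant strategy.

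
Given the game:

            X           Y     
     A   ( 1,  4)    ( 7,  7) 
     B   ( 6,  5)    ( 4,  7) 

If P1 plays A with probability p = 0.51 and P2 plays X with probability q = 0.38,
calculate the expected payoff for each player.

E[P1] = 4.7396, E[P2] = 6.0462

Work:
E[P1] = p·q·π₁(A,X) + p·(1-q)·π₁(A,Y) + (1-p)·q·π₁(B,X) + (1-p)·(1-q)·π₁(B,Y)
= 0.51·0.38·1 + 0.51·0.62·7 + 0.49·0.38·6 + 0.49·0.62·4
= 4.7396

E[P2] = 6.0462 (similar calculation)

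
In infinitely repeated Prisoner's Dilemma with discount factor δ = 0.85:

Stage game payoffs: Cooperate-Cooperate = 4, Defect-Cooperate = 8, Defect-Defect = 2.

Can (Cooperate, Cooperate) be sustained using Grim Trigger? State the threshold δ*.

δ* = 0.6667; since δ = 0.85 ≥ 0.6667, cooperation can be sustained

Work:
For Grim Trigger:
Cooperate forever: 4/(1-δ)
Defect then punished: 8 + 2·δ/(1-δ)
Need: 4/(1-δ) ≥ 8 + 2·δ/(1-δ)
Solving: δ ≥ (T-R)/(T-P) = (8-4)/(8-2) = 0.6667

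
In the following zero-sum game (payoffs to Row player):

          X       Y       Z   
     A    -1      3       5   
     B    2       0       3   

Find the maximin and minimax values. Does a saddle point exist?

Maximin = 0, Minimax = 2, Saddle: False

Work:
Row minimums: [-1, 0] → maximin = 0
Column maximums: [2, 3, 5] → minimax = 2
No saddle point (maximin ≠ minimax). Mixed strategy needed.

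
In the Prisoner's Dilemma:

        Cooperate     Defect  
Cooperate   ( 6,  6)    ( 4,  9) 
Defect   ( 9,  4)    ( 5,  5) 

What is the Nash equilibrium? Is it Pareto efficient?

(Defect, Defect) is NE; not Pareto efficient

Work:
Defect dominates Cooperate for both players:
If P2 cooperates: Defect (9) > Cooperate (6)
If P2 defects: Defect (5) > Cooperate (4)
NE: (Defect, Defect) with payoff (5, 5)
But (Cooperate, Cooperate) = (6, 6) Pareto dominates (5, 5)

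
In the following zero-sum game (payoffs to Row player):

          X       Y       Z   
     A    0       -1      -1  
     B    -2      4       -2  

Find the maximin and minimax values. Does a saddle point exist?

Maximin = -1, Minimax = -1, Saddle: True

Work:
Row minimums: [-1, -2] → maximin = -1
Column maximums: [0, 4, -1] → minimax = -1
Saddle point exists! Game value = -1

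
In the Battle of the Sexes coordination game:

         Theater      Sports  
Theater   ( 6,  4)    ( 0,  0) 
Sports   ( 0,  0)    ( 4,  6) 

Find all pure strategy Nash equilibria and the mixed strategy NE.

Pure NE: (Theater, Theater) and (Sports, Sports); Mixed NE: p = 0.6, q = 0.4

Work:
Check pure NE:
(Theater, Theater): (6, 4) - no unilateral deviation beneficial
(Sports, Sports): (4, 6) - no unilateral deviation beneficial
Mixed NE: P1 plays Theater with p = 0.6, P2 plays Theater with q = 0.4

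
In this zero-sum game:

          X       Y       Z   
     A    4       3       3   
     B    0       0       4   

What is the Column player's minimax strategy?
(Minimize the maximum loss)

Column should play Y, value = 3

Work:
Column player minimizes Row's maximum payoff:
Column X: max payoff to Row = 4
Column Y: max payoff to Row = 3
Column Z: max payoff to Row = 4
Minimum is 3, achieved by column Y.
Minimax strategy: Y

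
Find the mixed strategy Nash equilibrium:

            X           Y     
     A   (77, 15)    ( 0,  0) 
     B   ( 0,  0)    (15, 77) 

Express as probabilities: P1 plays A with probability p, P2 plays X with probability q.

p = 0.837, q = 0.163

Work:
Find probabilities that make opponent indifferent:
P2 chooses q to make P1 indifferent between A and B
P1 chooses p to make P2 indifferent between X and Y
Mixed NE: P1 plays (A: 0.837, B: 0.163), P2 plays (X: 0.163, Y: 0.837)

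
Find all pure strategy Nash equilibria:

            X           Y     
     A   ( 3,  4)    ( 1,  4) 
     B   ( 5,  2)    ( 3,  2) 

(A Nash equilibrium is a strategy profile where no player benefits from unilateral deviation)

Nash equilibrium: (B, X), (B, Y)

Work:
Best responses:
  P1 vs X: payoffs [3, 5] → best response B (payoff 5)
  P1 vs Y: payoffs [1, 3] → best response B (payoff 3)
  P2 vs A: payoffs [4, 4] → best response X/Y (payoff 4)
  P2 vs B: payoffs [2, 2] → best response X/Y (payoff 2)
Mutual best responses: (B,X), (B,Y) → Nash equilibria.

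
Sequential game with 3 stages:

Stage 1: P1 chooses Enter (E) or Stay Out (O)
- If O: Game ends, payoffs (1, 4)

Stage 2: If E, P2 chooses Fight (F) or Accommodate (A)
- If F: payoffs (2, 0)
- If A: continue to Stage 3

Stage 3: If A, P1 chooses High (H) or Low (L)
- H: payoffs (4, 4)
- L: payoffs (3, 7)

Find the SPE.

SPE: (E, A, H); Outcome (4, 4)

Work:
Stage 3: P1 chooses H (4 vs 3)
Stage 2: P2: F->0, A->4 (anticipating H). Choose A
Stage 1: P1: O->1, E->4 (anticipating A, H). Choose E
SPE path: E -> A -> H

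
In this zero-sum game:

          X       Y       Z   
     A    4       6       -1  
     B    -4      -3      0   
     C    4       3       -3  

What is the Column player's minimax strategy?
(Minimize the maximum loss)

Column should play Z, value = 0

Work:
Column player minimizes Row's maximum payoff:
Column X: max payoff to Row = 4
Column Y: max payoff to Row = 6
Column Z: max payoff to Row = 0
Minimum is 0, achieved by column Z.
Minimax strategy: Z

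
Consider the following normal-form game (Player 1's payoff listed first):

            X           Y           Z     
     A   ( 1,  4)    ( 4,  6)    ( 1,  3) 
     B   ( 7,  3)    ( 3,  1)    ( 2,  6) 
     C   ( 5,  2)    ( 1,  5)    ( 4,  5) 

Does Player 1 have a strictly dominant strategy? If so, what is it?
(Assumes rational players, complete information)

No strictly dominant strategy exists for Player 1

Work:
A strategy strictly dominates another if it gives a strictly higher payoff against every opponent action. Compare each pair of P1's strategies column-by-column:
  A vs B: [1 vs 7, 4 vs 3, 1 vs 2] → A does not strictly dominate B (column X: 1 ≤ 7)
  A vs C: [1 vs 5, 4 vs 1, 1 vs 4] → A does not strictly dominate C (column X: 1 ≤ 5)
  B vs A: [7 vs 1, 3 vs 4, 2 vs 1] → B does not strictly dominate A (column Y: 3 ≤ 4)
  B vs C: [7 vs 5, 3 vs 1, 2 vs 4] → B does not strictly dominate C (column Z: 2 ≤ 4)
  C vs A: [5 vs 1, 1 vs 4, 4 vs 1] → C does not strictly dominate A (column Y: 1 ≤ 4)
  C vs B: [5 vs 7, 1 vs 3, 4 vs 2] → C does not strictly dominate B (column X: 5 ≤ 7)
No single strategy strictly dominates all others → no strictly dominant strategy.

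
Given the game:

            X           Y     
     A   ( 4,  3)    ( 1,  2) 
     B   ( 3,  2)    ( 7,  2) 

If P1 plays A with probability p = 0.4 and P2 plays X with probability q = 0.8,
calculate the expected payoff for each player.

E[P1] = 3.64, E[P2] = 2.32

Work:
E[P1] = p·q·π₁(A,X) + p·(1-q)·π₁(A,Y) + (1-p)·q·π₁(B,X) + (1-p)·(1-q)·π₁(B,Y)
= 0.4·0.8·4 + 0.4·0.2·1 + 0.6·0.8·3 + 0.6·0.2·7
= 3.64

E[P2] = 2.32 (similar calculation)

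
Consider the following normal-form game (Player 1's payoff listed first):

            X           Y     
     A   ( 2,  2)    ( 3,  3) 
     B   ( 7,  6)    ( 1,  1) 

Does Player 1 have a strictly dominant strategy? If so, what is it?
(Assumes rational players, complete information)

No strictly dominant strategy exists for Player 1

Work:
A strategy strictly dominates another if it gives a strictly higher payoff against every opponent action. Compare each pair of P1's strategies column-by-column:
  A vs B: [2 vs 7, 3 vs 1] → A does not strictly dominate B (column X: 2 ≤ 7)
  B vs A: [7 vs 2, 1 vs 3] → B does not strictly dominate A (column Y: 1 ≤ 3)
No single strategy strictly dominates all others → no strictly dominant strategy.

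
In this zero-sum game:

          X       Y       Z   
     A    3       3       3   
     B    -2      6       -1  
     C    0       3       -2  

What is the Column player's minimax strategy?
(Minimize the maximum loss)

Column should play X or Z (all achieve the minimum), value = 3

Work:
Column player minimizes Row's maximum payoff:
Column X: max payoff to Row = 3
Column Y: max payoff to Row = 6
Column Z: max payoff to Row = 3
Minimum is 3, achieved by columns X, Z (tied).
Each of X or Z is a minimax strategy.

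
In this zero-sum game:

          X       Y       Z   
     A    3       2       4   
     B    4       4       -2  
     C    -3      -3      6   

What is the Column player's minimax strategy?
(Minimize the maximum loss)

Column should play X or Y (all achieve the minimum), value = 4

Work:
Column player minimizes Row's maximum payoff:
Column X: max payoff to Row = 4
Column Y: max payoff to Row = 4
Column Z: max payoff to Row = 6
Minimum is 4, achieved by columns X, Y (tied).
Each of X or Y is a minimax strategy.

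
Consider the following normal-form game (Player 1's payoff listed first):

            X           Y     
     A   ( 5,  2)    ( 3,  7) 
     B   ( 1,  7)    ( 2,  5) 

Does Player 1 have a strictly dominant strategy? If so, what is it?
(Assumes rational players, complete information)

Yes, Player 1's strictly dominant strategy is A

Work:
A strategy strictly dominates another if it gives a strictly higher payoff against every opponent action. Compare each pair of P1's strategies column-by-column:
  A vs B: [5 vs 1, 3 vs 2] → A strictly dominates B
  B vs A: [1 vs 5, 2 vs 3] → B does not strictly dominate A (column X: 1 ≤ 5)
A strictly dominates every other strategy → strictly dominant.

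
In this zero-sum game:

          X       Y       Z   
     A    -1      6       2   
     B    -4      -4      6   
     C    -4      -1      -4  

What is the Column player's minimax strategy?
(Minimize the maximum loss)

Column should play X, value = -1

Work:
Column player minimizes Row's maximum payoff:
Column X: max payoff to Row = -1
Column Y: max payoff to Row = 6
Column Z: max payoff to Row = 6
Minimum is -1, achieved by column X.
Minimax strategy: X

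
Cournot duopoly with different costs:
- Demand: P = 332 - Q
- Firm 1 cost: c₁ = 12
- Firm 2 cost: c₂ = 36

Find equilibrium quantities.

q₁* = 114.67, q₂* = 90.67

Work:
Reaction: q₁ = (332 - 12 - q₂)/2
Reaction: q₂ = (332 - 36 - q₁)/2
Solve simultaneously:
q₁* = (332 - 2×12 + 36)/3 = 114.67
q₂* = (332 - 2×36 + 12)/3 = 90.67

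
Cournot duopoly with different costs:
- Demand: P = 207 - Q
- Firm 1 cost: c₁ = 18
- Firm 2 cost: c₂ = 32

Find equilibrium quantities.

q₁* = 67.67, q₂* = 53.67

Work:
Reaction: q₁ = (207 - 18 - q₂)/2
Reaction: q₂ = (207 - 32 - q₁)/2
Solve simultaneously:
q₁* = (207 - 2×18 + 32)/3 = 67.67
q₂* = (207 - 2×32 + 18)/3 = 53.67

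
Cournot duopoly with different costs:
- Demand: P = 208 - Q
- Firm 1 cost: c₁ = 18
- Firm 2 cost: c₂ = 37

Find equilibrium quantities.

q₁* = 69.67, q₂* = 50.67

Work:
Reaction: q₁ = (208 - 18 - q₂)/2
Reaction: q₂ = (208 - 37 - q₁)/2
Solve simultaneously:
q₁* = (208 - 2×18 + 37)/3 = 69.67
q₂* = (208 - 2×37 + 18)/3 = 50.67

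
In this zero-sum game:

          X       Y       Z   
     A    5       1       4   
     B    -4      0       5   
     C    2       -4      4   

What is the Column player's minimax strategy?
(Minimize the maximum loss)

Column should play Y, value = 1

Work:
Column player minimizes Row's maximum payoff:
Column X: max payoff to Row = 5
Column Y: max payoff to Row = 1
Column Z: max payoff to Row = 5
Minimum is 1, achieved by column Y.
Minimax strategy: Y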